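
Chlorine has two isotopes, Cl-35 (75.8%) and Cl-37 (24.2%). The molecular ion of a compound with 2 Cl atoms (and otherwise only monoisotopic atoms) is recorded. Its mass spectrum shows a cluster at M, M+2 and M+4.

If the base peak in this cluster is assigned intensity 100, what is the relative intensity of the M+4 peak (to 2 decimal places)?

Binomial terms of (0.758 + 0.242)^2: M 0.5746, M+2 0.3669, M+4 0.0586 → M is the base peak.
P(M) = C(2,0) × 0.758^2 × 0.242^0 = 1 × 0.574564 × 1.0000 = 0.574564 (base)
P(M+4) = C(2,2) × 0.758^0 × 0.242^2 = 1 × 1.0000 × 0.058564 = 0.058564
Relative intensity = 0.058564 / 0.574564 × 100 = 10.19

10.19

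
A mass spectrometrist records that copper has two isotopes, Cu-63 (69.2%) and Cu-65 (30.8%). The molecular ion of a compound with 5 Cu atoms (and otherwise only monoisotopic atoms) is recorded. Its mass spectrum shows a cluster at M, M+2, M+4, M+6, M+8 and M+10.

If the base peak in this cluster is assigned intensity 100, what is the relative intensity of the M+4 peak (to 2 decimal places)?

89.02

Term probabilities: M 0.1587, M+2 0.3531, M+4 0.3144, M+6 0.1399, M+8 0.0311, M+10 0.0028. Base peak = M+2.
P(M+2) = C(5,1) × 0.692^4 × 0.308^1 = 5 × 0.22931073 × 0.3080 = 0.353139 (base)
P(M+4) = C(5,2) × 0.692^3 × 0.308^2 = 10 × 0.33137389 × 0.094864 = 0.314355
Relative intensity = 0.314355 / 0.353139 × 100 = 89.02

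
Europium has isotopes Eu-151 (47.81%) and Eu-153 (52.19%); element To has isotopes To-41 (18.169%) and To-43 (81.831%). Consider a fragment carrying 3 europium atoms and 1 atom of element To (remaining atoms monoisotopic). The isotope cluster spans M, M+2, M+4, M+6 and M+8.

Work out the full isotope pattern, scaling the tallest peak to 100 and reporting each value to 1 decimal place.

Europium pattern (n=3): 0.10928391 : 0.3578871 : 0.39067407 : 0.14215492
Element To pattern (n=1): 0.18169 : 0.81831
Convolve the two distributions (both contribute in 2-u steps):
  M: 0.10928391×0.18169 = 0.019856
  M+2: 0.10928391×0.81831 + 0.3578871×0.18169 = 0.154453
  M+4: 0.3578871×0.81831 + 0.39067407×0.18169 = 0.363844
  M+6: 0.39067407×0.81831 + 0.14215492×0.18169 = 0.345521
  M+8: 0.14215492×0.81831 = 0.116327
Scale to base peak (0.363844) = 100: 5.5 : 42.5 : 100.0 : 95.0 : 32.0

5.5 : 42.5 : 100.0 : 95.0 : 32.0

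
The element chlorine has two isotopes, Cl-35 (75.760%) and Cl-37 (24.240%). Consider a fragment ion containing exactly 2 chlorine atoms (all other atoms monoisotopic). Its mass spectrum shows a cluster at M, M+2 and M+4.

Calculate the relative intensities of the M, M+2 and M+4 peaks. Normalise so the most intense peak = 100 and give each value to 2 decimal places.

Expanding (0.75760 + 0.24240)^2:
P(M) = 0.75760^2 = 0.573958
P(M+2) = 2 × 0.75760^1 × 0.24240^1 = 0.367284
P(M+4) = 0.24240^2 = 0.058758
The M peak is largest (0.573958); scaling to 100 gives 100.00 : 63.99 : 10.24.

100.00 : 63.99 : 10.24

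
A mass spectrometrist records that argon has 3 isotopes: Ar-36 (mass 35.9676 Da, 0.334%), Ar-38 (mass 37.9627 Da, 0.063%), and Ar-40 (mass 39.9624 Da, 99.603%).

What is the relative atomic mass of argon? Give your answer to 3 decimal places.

39.948 Da

Weight each isotope mass by its fractional abundance: 0.00334 × 35.9676 + 0.00063 × 37.9627 + 0.99603 × 39.9624
= 0.12013 + 0.02392 + 39.80375 = 39.94780 Da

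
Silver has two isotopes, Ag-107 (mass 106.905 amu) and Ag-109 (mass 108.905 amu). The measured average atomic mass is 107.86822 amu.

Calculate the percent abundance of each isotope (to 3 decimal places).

Ag-107: 51.839%, Ag-109: 48.161%

With x = fraction of Ag-107 (so Ag-109 is 1 − x):
106.905·x + 108.905·(1 − x) = 107.86822
(106.905 − 108.905)·x = 107.86822 − 108.905
x = -1.03678 / -2.000 = 0.51839 → 51.839% Ag-107, 48.161% Ag-109.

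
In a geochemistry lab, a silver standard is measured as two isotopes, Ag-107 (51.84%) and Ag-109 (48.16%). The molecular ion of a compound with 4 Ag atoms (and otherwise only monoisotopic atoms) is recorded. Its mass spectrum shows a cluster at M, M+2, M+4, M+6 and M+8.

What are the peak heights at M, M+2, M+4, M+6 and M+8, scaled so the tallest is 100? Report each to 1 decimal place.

The 4 Ag atoms are independent, so intensities follow the terms of (0.5184 + 0.4816)^4.
P(M) = 0.5184^4 = 0.072220
P(M+2) = 4 × 0.5184^3 × 0.4816^1 = 0.268375
P(M+4) = 6 × 0.5184^2 × 0.4816^2 = 0.373985
P(M+6) = 4 × 0.5184^1 × 0.4816^3 = 0.231624
P(M+8) = 0.4816^4 = 0.053795
The M+4 peak is largest (0.373985); scaling to 100 gives 19.3 : 71.8 : 100.0 : 61.9 : 14.4.

19.3 : 71.8 : 100.0 : 61.9 : 14.4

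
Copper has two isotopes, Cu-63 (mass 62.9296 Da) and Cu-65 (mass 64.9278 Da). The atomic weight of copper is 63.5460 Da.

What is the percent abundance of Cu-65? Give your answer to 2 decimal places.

30.85%

Writing the weighted mean with unknown fraction x of Cu-63:
62.9296·x + 64.9278·(1 − x) = 63.5460
(62.9296 − 64.9278)·x = 63.5460 − 64.9278
x = -1.3818 / -1.9982 = 0.69152 → 69.15% Cu-63, 30.85% Cu-65.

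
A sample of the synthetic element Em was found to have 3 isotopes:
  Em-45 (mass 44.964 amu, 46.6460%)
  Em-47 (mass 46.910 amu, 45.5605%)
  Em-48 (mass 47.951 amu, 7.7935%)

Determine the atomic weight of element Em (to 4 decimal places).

Ar = Σ fᵢ·mᵢ = 0.466460 × 44.964 + 0.455605 × 46.910 + 0.077935 × 47.951
= 20.97391 + 21.37243 + 3.73706 = 46.08340 amu

46.0834 amu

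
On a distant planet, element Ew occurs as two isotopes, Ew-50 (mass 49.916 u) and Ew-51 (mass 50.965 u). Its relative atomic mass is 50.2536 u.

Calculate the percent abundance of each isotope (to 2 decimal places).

Ew-50: 67.82%, Ew-51: 32.18%

With x = fraction of Ew-50 (so Ew-51 is 1 − x):
49.916·x + 50.965·(1 − x) = 50.2536
(49.916 − 50.965)·x = 50.2536 − 50.965
x = -0.7114 / -1.049 = 0.67817 → 67.82% Ew-50, 32.18% Ew-51.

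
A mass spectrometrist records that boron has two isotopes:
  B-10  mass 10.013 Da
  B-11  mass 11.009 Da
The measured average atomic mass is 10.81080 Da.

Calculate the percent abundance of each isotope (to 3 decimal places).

B-10: 19.900%, B-11: 80.100%

Writing the weighted mean with unknown fraction x of B-10:
10.013·x + 11.009·(1 − x) = 10.81080
(10.013 − 11.009)·x = 10.81080 − 11.009
x = -0.19820 / -0.996 = 0.19900 → 19.900% B-10, 80.100% B-11.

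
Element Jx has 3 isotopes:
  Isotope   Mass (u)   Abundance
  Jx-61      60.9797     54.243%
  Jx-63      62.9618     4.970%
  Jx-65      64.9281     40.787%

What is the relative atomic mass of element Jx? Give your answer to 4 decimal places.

62.6886 u

Weight each isotope mass by its fractional abundance: 0.54243 × 60.9797 + 0.04970 × 62.9618 + 0.40787 × 64.9281
= 33.07722 + 3.12920 + 26.48222 = 62.68864 u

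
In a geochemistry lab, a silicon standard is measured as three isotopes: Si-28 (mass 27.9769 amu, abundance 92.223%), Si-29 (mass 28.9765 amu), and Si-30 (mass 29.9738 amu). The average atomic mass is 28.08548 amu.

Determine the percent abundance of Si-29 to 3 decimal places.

4.685%

The remaining 7.777% is split between Si-29 (fraction x) and Si-30 (fraction 0.07777 − x).
Substituting: 28.9765x + 29.9738(0.07777 − x) = 2.284343513
(28.9765 − 29.9738)x = -0.046718913  ⇒  x = 0.04685, y = 0.03092
Si-29: 4.685%, Si-30: 3.092%.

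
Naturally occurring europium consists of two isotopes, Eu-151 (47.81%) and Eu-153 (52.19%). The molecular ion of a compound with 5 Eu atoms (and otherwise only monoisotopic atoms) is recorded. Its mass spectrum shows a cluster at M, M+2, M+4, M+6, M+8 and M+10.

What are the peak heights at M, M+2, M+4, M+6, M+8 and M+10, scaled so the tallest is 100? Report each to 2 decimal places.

The 5 Eu atoms are independent, so intensities follow the terms of (0.4781 + 0.5219)^5.
P(M) = 0.4781^5 = 0.024980
P(M+2) = 5 × 0.4781^4 × 0.5219^1 = 0.136343
P(M+4) = 10 × 0.4781^3 × 0.5219^2 = 0.297667
P(M+6) = 10 × 0.4781^2 × 0.5219^3 = 0.324937
P(M+8) = 5 × 0.4781^1 × 0.5219^4 = 0.177353
P(M+10) = 0.5219^5 = 0.038720
The M+6 peak is largest (0.324937); scaling to 100 gives 7.69 : 41.96 : 91.61 : 100.00 : 54.58 : 11.92.

7.69 : 41.96 : 91.61 : 100.00 : 54.58 : 11.92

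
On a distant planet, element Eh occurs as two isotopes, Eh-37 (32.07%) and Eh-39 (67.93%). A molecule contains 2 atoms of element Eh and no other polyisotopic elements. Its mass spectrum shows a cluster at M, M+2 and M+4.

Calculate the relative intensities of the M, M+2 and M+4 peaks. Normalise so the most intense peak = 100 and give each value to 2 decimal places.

Each Eh atom is independently Eh-37 (p = 0.3207) or Eh-39 (q = 0.6793); the cluster is the binomial expansion (p + q)^2.
P(M) = 0.3207^2 = 0.102848
P(M+2) = 2 × 0.3207^1 × 0.6793^1 = 0.435703
P(M+4) = 0.6793^2 = 0.461448
The M+4 peak is largest (0.461448); scaling to 100 gives 22.29 : 94.42 : 100.00.

22.29 : 94.42 : 100.00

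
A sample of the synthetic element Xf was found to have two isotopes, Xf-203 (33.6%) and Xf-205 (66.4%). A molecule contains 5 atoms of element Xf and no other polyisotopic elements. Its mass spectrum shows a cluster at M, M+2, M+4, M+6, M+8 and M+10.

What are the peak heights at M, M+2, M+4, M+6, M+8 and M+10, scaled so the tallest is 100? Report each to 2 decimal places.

1.30 : 12.80 : 50.60 : 100.00 : 98.81 : 39.05

The 5 Xf atoms are independent, so intensities follow the terms of (0.336 + 0.664)^5.
P(M) = 0.336^5 = 0.004282
P(M+2) = 5 × 0.336^4 × 0.664^1 = 0.042315
P(M+4) = 10 × 0.336^3 × 0.664^2 = 0.167245
P(M+6) = 10 × 0.336^2 × 0.664^3 = 0.330509
P(M+8) = 5 × 0.336^1 × 0.664^4 = 0.326574
P(M+10) = 0.664^5 = 0.129074
The M+6 peak is largest (0.330509); scaling to 100 gives 1.30 : 12.80 : 50.60 : 100.00 : 98.81 : 39.05.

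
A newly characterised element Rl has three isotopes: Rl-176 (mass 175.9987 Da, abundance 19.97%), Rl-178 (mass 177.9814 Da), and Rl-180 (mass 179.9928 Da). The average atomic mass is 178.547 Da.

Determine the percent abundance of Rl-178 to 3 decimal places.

The remaining 80.03% is split between Rl-178 (fraction x) and Rl-180 (fraction 0.8003 − x).
Substituting: 177.9814x + 179.9928(0.8003 − x) = 143.40005961
(177.9814 − 179.9928)x = -0.64817823  ⇒  x = 0.32225, y = 0.47805
Rl-178: 32.225%, Rl-180: 47.805%.

32.225%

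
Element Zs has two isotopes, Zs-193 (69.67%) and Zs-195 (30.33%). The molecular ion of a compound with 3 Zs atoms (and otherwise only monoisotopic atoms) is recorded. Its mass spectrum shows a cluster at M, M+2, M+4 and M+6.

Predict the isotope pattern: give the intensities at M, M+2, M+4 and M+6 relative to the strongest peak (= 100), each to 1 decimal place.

Each Zs atom is independently Zs-193 (p = 0.6967) or Zs-195 (q = 0.3033); the cluster is the binomial expansion (p + q)^3.
P(M) = 0.6967^3 = 0.338172
P(M+2) = 3 × 0.6967^2 × 0.3033^1 = 0.441657
P(M+4) = 3 × 0.6967^1 × 0.3033^2 = 0.192270
P(M+6) = 0.3033^3 = 0.027901
The M+2 peak is largest (0.441657); scaling to 100 gives 76.6 : 100.0 : 43.5 : 6.3.

76.6 : 100.0 : 43.5 : 6.3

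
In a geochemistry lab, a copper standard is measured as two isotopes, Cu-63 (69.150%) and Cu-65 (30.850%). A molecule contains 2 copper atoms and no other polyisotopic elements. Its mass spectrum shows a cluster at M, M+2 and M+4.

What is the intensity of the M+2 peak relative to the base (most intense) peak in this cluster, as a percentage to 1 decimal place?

89.2%

Binomial terms of (0.69150 + 0.30850)^2: M 0.4782, M+2 0.4267, M+4 0.0952 → M is the base peak.
P(M) = C(2,0) × 0.69150^2 × 0.30850^0 = 1 × 0.47817225 × 1.0000 = 0.478172 (base)
P(M+2) = C(2,1) × 0.69150^1 × 0.30850^1 = 2 × 0.6915 × 0.3085 = 0.426656
Relative intensity = 0.426656 / 0.478172 × 100 = 89.2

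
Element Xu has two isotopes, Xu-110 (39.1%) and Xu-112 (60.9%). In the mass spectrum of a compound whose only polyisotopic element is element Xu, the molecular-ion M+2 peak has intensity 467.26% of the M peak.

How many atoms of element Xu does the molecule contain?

With n Xu atoms, P(M+2)/P(M) = C(n,1)·p^(n−1)q / p^n = n·q/p = n · 0.609/0.391.
n = 4.6726 × 0.391/0.609 = 3.00 ≈ 3

3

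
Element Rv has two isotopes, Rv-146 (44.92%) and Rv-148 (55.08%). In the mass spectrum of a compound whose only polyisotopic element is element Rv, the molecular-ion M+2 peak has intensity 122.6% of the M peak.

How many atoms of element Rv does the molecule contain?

The M+2/M ratio from n Rv atoms is n · q/p = n · 0.5508/0.4492.
n = 1.226 × 0.4492/0.5508 = 1.00 ≈ 1

1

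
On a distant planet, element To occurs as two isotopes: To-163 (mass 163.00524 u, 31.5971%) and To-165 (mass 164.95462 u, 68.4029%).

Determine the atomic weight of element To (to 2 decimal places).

Weight each isotope mass by its fractional abundance: 0.315971 × 163.00524 + 0.684029 × 164.95462
= 51.504929 + 112.833744 = 164.338673 u

164.34 u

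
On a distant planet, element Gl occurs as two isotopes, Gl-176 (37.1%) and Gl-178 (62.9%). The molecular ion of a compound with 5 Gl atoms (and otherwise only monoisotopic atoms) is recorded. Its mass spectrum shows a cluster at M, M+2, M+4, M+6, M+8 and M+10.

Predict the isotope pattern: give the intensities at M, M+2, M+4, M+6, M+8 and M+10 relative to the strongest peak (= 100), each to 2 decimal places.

The 5 Gl atoms are independent, so intensities follow the terms of (0.371 + 0.629)^5.
P(M) = 0.371^5 = 0.007029
P(M+2) = 5 × 0.371^4 × 0.629^1 = 0.059582
P(M+4) = 10 × 0.371^3 × 0.629^2 = 0.202033
P(M+6) = 10 × 0.371^2 × 0.629^3 = 0.342531
P(M+8) = 5 × 0.371^1 × 0.629^4 = 0.290366
P(M+10) = 0.629^5 = 0.098459
The M+6 peak is largest (0.342531); scaling to 100 gives 2.05 : 17.39 : 58.98 : 100.00 : 84.77 : 28.74.

2.05 : 17.39 : 58.98 : 100.00 : 84.77 : 28.74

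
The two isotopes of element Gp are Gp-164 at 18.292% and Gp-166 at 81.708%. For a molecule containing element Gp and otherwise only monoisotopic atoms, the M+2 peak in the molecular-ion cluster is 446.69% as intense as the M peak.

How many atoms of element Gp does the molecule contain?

1

The M+2/M ratio from n Gp atoms is n · q/p = n · 0.81708/0.18292.
n = 4.4669 × 0.18292/0.81708 = 1.00 ≈ 1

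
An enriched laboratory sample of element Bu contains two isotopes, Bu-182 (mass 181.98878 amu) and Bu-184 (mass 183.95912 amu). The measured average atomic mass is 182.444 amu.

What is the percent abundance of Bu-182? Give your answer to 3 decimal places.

Let x be the fractional abundance of Bu-182; then Bu-184 has abundance 1 − x.
181.98878·x + 183.95912·(1 − x) = 182.444
(181.98878 − 183.95912)·x = 182.444 − 183.95912
x = -1.51512 / -1.97034 = 0.76896 → 76.896% Bu-182, 23.104% Bu-184.

76.896%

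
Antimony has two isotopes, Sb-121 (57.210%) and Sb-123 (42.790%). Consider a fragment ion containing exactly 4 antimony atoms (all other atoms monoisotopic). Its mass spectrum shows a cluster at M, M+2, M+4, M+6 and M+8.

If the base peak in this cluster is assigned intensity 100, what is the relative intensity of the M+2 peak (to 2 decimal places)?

Term probabilities: M 0.1071, M+2 0.3205, M+4 0.3596, M+6 0.1793, M+8 0.0335. Base peak = M+4.
P(M+4) = C(4,2) × 0.57210^2 × 0.42790^2 = 6 × 0.32729841 × 0.18309841 = 0.359567 (base)
P(M+2) = C(4,1) × 0.57210^3 × 0.42790^1 = 4 × 0.18724742 × 0.4279 = 0.320493
Relative intensity = 0.320493 / 0.359567 × 100 = 89.13

89.13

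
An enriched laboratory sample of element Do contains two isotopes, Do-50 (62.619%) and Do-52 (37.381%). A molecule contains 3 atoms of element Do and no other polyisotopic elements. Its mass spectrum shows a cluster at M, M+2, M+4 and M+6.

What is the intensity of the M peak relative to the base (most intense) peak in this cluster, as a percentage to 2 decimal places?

Term probabilities: M 0.2455, M+2 0.4397, M+4 0.2625, M+6 0.0522. Base peak = M+2.
P(M+2) = C(3,1) × 0.62619^2 × 0.37381^1 = 3 × 0.39211392 × 0.37381 = 0.439728 (base)
P(M) = C(3,0) × 0.62619^3 × 0.37381^0 = 1 × 0.24553781 × 1.0000 = 0.245538
Relative intensity = 0.245538 / 0.439728 × 100 = 55.84

55.84%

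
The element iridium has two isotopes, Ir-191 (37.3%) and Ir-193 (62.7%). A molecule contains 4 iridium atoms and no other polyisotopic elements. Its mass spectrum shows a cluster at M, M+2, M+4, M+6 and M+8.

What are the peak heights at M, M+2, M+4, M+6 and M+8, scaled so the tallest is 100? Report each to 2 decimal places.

5.26 : 35.39 : 89.23 : 100.00 : 42.02

Expanding (0.373 + 0.627)^4:
P(M) = 0.373^4 = 0.019357
P(M+2) = 4 × 0.373^3 × 0.627^1 = 0.130153
P(M+4) = 6 × 0.373^2 × 0.627^2 = 0.328174
P(M+6) = 4 × 0.373^1 × 0.627^3 = 0.367766
P(M+8) = 0.627^4 = 0.154550
The M+6 peak is largest (0.367766); scaling to 100 gives 5.26 : 35.39 : 89.23 : 100.00 : 42.02.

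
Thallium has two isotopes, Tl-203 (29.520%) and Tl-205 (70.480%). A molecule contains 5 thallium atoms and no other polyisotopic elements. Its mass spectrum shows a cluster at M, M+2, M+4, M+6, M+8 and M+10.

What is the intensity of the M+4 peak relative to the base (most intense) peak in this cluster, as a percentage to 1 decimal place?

Term probabilities: M 0.0022, M+2 0.0268, M+4 0.1278, M+6 0.3051, M+8 0.3642, M+10 0.1739. Base peak = M+8.
P(M+8) = C(5,4) × 0.29520^1 × 0.70480^4 = 5 × 0.2952 × 0.24675365 = 0.364208 (base)
P(M+4) = C(5,2) × 0.29520^3 × 0.70480^2 = 10 × 0.02572463 × 0.49674304 = 0.127785
Relative intensity = 0.127785 / 0.364208 × 100 = 35.1

35.1%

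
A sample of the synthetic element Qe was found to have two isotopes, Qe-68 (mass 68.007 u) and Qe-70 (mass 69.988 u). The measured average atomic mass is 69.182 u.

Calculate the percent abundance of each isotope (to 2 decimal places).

Let x be the fractional abundance of Qe-68; then Qe-70 has abundance 1 − x.
68.007·x + 69.988·(1 − x) = 69.182
(68.007 − 69.988)·x = 69.182 − 69.988
x = -0.806 / -1.981 = 0.40687 → 40.69% Qe-68, 59.31% Qe-70.

Qe-68: 40.69%, Qe-70: 59.31%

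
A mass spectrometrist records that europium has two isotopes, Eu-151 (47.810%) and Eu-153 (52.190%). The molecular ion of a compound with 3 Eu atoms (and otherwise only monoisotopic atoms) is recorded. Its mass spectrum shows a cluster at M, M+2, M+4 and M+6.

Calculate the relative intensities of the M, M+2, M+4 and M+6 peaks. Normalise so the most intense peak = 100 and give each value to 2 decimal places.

The 3 Eu atoms are independent, so intensities follow the terms of (0.47810 + 0.52190)^3.
P(M) = 0.47810^3 = 0.109284
P(M+2) = 3 × 0.47810^2 × 0.52190^1 = 0.357887
P(M+4) = 3 × 0.47810^1 × 0.52190^2 = 0.390674
P(M+6) = 0.52190^3 = 0.142155
The M+4 peak is largest (0.390674); scaling to 100 gives 27.97 : 91.61 : 100.00 : 36.39.

27.97 : 91.61 : 100.00 : 36.39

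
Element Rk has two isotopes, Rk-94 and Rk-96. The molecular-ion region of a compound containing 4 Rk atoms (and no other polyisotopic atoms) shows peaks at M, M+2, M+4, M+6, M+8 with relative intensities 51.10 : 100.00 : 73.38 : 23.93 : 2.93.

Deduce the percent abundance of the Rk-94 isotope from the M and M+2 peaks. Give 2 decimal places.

Let p = fractional abundance of Rk-94. I(M+2)/I(M) = [C(4,1)·p^3·(1−p)] / p^4 = 4·(1−p)/p = 100.00/51.10 = 1.9569
(1−p)/p = 1.9569/4 = 0.4892  ⇒  p = 1/(1 + 0.4892) = 0.6715
Rk-94: 67.15%, Rk-96: 32.85%.

67.15%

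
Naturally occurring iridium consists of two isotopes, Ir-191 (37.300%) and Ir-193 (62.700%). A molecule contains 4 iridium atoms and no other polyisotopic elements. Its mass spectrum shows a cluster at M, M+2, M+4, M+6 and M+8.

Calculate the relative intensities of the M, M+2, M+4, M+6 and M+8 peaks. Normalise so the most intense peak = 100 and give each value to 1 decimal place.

Each Ir atom is independently Ir-191 (p = 0.37300) or Ir-193 (q = 0.62700); the cluster is the binomial expansion (p + q)^4.
P(M) = 0.37300^4 = 0.019357
P(M+2) = 4 × 0.37300^3 × 0.62700^1 = 0.130153
P(M+4) = 6 × 0.37300^2 × 0.62700^2 = 0.328174
P(M+6) = 4 × 0.37300^1 × 0.62700^3 = 0.367766
P(M+8) = 0.62700^4 = 0.154550
The M+6 peak is largest (0.367766); scaling to 100 gives 5.3 : 35.4 : 89.2 : 100.0 : 42.0.

5.3 : 35.4 : 89.2 : 100.0 : 42.0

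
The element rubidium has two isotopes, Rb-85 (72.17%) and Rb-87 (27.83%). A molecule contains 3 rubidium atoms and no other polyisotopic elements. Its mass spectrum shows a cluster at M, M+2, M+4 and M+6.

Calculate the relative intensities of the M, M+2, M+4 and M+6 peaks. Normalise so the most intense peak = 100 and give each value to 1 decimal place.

86.4 : 100.0 : 38.6 : 5.0

Expanding (0.7217 + 0.2783)^3:
P(M) = 0.7217^3 = 0.375898
P(M+2) = 3 × 0.7217^2 × 0.2783^1 = 0.434858
P(M+4) = 3 × 0.7217^1 × 0.2783^2 = 0.167689
P(M+6) = 0.2783^3 = 0.021555
The M+2 peak is largest (0.434858); scaling to 100 gives 86.4 : 100.0 : 38.6 : 5.0.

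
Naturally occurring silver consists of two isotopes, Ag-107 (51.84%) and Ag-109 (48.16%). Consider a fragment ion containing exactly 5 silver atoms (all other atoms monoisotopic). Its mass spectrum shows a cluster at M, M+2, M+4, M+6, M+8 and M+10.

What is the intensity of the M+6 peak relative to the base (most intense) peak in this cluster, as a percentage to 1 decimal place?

92.9%

(0.5184 + 0.4816)^5 gives M 0.0374, M+2 0.1739, M+4 0.3231, M+6 0.3002, M+8 0.1394, M+10 0.0259; the largest is M+4.
P(M+4) = C(5,2) × 0.5184^3 × 0.4816^2 = 10 × 0.13931407 × 0.23193856 = 0.323123 (base)
P(M+6) = C(5,3) × 0.5184^2 × 0.4816^3 = 10 × 0.26873856 × 0.11170161 = 0.300185
Relative intensity = 0.300185 / 0.323123 × 100 = 92.9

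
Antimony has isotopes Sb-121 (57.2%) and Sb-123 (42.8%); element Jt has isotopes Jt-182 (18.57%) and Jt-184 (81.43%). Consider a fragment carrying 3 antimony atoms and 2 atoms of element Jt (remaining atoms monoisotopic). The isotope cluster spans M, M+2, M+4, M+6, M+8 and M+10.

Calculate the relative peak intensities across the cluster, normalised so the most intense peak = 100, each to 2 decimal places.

Antimony pattern (n=3): 0.18714925 : 0.42010426 : 0.31434374 : 0.07840275
Element Jt pattern (n=2): 0.03448449 : 0.30243102 : 0.66308449
Convolve the two distributions (both contribute in 2-u steps):
  M: 0.18714925×0.03448449 = 0.006454
  M+2: 0.18714925×0.30243102 + 0.42010426×0.03448449 = 0.071087
  M+4: 0.18714925×0.66308449 + 0.42010426×0.30243102 + 0.31434374×0.03448449 = 0.261988
  M+6: 0.42010426×0.66308449 + 0.31434374×0.30243102 + 0.07840275×0.03448449 = 0.376336
  M+8: 0.31434374×0.66308449 + 0.07840275×0.30243102 = 0.232148
  M+10: 0.07840275×0.66308449 = 0.051988
Scale to base peak (0.376336) = 100: 1.71 : 18.89 : 69.62 : 100.00 : 61.69 : 13.81

1.71 : 18.89 : 69.62 : 100.00 : 61.69 : 13.81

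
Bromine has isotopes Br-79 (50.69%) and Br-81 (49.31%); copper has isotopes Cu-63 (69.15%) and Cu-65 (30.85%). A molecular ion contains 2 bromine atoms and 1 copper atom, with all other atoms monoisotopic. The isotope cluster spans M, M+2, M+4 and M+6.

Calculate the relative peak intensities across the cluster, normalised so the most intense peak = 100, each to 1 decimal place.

41.8 : 100.0 : 75.9 : 17.7

Bromine pattern (n=2): 0.25694761 : 0.49990478 : 0.24314761
Copper pattern (n=1): 0.6915 : 0.3085
Convolve the two distributions (both contribute in 2-u steps):
  M: 0.25694761×0.6915 = 0.177679
  M+2: 0.25694761×0.3085 + 0.49990478×0.6915 = 0.424952
  M+4: 0.49990478×0.3085 + 0.24314761×0.6915 = 0.322357
  M+6: 0.24314761×0.3085 = 0.075011
Scale to base peak (0.424952) = 100: 41.8 : 100.0 : 75.9 : 17.7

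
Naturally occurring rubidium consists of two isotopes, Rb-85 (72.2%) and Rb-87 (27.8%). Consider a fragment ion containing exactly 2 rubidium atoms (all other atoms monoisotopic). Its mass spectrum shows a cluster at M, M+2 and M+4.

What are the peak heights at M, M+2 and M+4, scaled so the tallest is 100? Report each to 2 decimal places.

100.00 : 77.01 : 14.83

Each Rb atom is independently Rb-85 (p = 0.722) or Rb-87 (q = 0.278); the cluster is the binomial expansion (p + q)^2.
P(M) = 0.722^2 = 0.521284
P(M+2) = 2 × 0.722^1 × 0.278^1 = 0.401432
P(M+4) = 0.278^2 = 0.077284
The M peak is largest (0.521284); scaling to 100 gives 100.00 : 77.01 : 14.83.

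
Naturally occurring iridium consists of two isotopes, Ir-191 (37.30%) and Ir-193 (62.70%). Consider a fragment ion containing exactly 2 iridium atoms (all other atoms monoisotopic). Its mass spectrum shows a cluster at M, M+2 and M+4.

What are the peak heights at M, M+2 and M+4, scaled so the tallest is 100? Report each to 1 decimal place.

29.7 : 100.0 : 84.0

Each Ir atom is independently Ir-191 (p = 0.3730) or Ir-193 (q = 0.6270); the cluster is the binomial expansion (p + q)^2.
P(M) = 0.3730^2 = 0.139129
P(M+2) = 2 × 0.3730^1 × 0.6270^1 = 0.467742
P(M+4) = 0.6270^2 = 0.393129
The M+2 peak is largest (0.467742); scaling to 100 gives 29.7 : 100.0 : 84.0.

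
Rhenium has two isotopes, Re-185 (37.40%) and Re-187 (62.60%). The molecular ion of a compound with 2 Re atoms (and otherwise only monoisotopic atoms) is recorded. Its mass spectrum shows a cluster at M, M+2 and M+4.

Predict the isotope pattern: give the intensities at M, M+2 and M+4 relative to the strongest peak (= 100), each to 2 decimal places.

29.87 : 100.00 : 83.69

Expanding (0.3740 + 0.6260)^2:
P(M) = 0.3740^2 = 0.139876
P(M+2) = 2 × 0.3740^1 × 0.6260^1 = 0.468248
P(M+4) = 0.6260^2 = 0.391876
The M+2 peak is largest (0.468248); scaling to 100 gives 29.87 : 100.00 : 83.69.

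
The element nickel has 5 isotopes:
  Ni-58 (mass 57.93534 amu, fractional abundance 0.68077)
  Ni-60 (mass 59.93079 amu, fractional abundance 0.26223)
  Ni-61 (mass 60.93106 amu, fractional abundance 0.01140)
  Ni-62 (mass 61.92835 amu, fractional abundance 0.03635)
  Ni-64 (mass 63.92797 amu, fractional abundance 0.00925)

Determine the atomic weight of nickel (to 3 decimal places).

58.693 amu

Average mass = Σ (abundance × isotope mass) = 0.68077 × 57.93534 + 0.26223 × 59.93079 + 0.01140 × 60.93106 + 0.03635 × 61.92835 + 0.00925 × 63.92797
= 39.440641 + 15.715651 + 0.694614 + 2.251096 + 0.591334 = 58.693336 amu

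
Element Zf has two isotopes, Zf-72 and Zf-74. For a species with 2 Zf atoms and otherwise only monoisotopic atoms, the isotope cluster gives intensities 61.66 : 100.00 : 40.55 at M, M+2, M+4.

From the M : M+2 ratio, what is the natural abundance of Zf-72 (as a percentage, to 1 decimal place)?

55.2%

If p is the fraction of Zf that is Zf-72, then I(M+2)/I(M) = [C(2,1)·p^1·(1−p)] / p^2 = 2·(1−p)/p = 100.00/61.66 = 1.6218
(1−p)/p = 1.6218/2 = 0.8109  ⇒  p = 1/(1 + 0.8109) = 0.5522
Zf-72: 55.2%, Zf-74: 44.8%.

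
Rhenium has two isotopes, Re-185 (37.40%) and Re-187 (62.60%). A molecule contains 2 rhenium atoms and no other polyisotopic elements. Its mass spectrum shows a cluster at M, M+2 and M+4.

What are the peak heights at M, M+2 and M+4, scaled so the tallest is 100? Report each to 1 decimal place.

29.9 : 100.0 : 83.7

The 2 Re atoms are independent, so intensities follow the terms of (0.3740 + 0.6260)^2.
P(M) = 0.3740^2 = 0.139876
P(M+2) = 2 × 0.3740^1 × 0.6260^1 = 0.468248
P(M+4) = 0.6260^2 = 0.391876
The M+2 peak is largest (0.468248); scaling to 100 gives 29.9 : 100.0 : 83.7.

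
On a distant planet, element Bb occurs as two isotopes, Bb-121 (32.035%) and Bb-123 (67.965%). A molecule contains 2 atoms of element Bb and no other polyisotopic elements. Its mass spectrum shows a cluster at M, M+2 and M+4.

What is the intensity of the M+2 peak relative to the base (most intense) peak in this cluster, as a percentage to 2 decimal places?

94.27%

(0.32035 + 0.67965)^2 gives M 0.1026, M+2 0.4355, M+4 0.4619; the largest is M+4.
P(M+4) = C(2,2) × 0.32035^0 × 0.67965^2 = 1 × 1.0000 × 0.46192412 = 0.461924 (base)
P(M+2) = C(2,1) × 0.32035^1 × 0.67965^1 = 2 × 0.32035 × 0.67965 = 0.435452
Relative intensity = 0.435452 / 0.461924 × 100 = 94.27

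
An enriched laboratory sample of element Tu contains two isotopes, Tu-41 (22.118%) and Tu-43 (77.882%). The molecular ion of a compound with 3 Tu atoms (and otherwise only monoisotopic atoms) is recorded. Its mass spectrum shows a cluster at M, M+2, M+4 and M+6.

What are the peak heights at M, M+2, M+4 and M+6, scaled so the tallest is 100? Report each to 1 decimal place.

2.3 : 24.2 : 85.2 : 100.0

Expanding (0.22118 + 0.77882)^3:
P(M) = 0.22118^3 = 0.010820
P(M+2) = 3 × 0.22118^2 × 0.77882^1 = 0.114301
P(M+4) = 3 × 0.22118^1 × 0.77882^2 = 0.402477
P(M+6) = 0.77882^3 = 0.472402
The M+6 peak is largest (0.472402); scaling to 100 gives 2.3 : 24.2 : 85.2 : 100.0.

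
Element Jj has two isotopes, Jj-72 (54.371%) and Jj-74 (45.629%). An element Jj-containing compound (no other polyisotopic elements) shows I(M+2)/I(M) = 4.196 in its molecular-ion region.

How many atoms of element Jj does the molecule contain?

5

For n independent Jj atoms, I(M+2)/I(M) = n · (abundance Jj-74) / (abundance Jj-72) = n · 0.45629/0.54371.
n = 4.196 × 0.54371/0.45629 = 5.00 ≈ 5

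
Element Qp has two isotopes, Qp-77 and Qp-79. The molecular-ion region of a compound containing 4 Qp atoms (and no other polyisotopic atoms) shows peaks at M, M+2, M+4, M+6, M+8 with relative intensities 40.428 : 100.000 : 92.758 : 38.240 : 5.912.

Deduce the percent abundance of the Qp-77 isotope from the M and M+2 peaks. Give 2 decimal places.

Let p = fractional abundance of Qp-77. I(M+2)/I(M) = [C(4,1)·p^3·(1−p)] / p^4 = 4·(1−p)/p = 100.000/40.428 = 2.4735
(1−p)/p = 2.4735/4 = 0.6184  ⇒  p = 1/(1 + 0.6184) = 0.6179
Qp-77: 61.79%, Qp-79: 38.21%.

61.79%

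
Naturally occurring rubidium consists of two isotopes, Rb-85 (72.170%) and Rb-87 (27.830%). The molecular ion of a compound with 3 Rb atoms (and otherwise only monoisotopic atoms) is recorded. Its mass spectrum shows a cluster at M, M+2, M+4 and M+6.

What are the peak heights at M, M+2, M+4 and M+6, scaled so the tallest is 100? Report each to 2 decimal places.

Expanding (0.72170 + 0.27830)^3:
P(M) = 0.72170^3 = 0.375898
P(M+2) = 3 × 0.72170^2 × 0.27830^1 = 0.434858
P(M+4) = 3 × 0.72170^1 × 0.27830^2 = 0.167689
P(M+6) = 0.27830^3 = 0.021555
The M+2 peak is largest (0.434858); scaling to 100 gives 86.44 : 100.00 : 38.56 : 4.96.

86.44 : 100.00 : 38.56 : 4.96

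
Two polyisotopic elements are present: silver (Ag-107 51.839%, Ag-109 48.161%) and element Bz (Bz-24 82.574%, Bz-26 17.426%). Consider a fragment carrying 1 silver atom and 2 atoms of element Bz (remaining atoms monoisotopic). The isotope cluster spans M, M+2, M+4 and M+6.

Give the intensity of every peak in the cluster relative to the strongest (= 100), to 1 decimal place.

74.0 : 100.0 : 32.3 : 3.1

Silver pattern (n=1): 0.51839 : 0.48161
Element Bz pattern (n=2): 0.68184655 : 0.2877869 : 0.03036655
Convolve the two distributions (both contribute in 2-u steps):
  M: 0.51839×0.68184655 = 0.353462
  M+2: 0.51839×0.2877869 + 0.48161×0.68184655 = 0.477570
  M+4: 0.51839×0.03036655 + 0.48161×0.2877869 = 0.154343
  M+6: 0.48161×0.03036655 = 0.014625
Scale to base peak (0.477570) = 100: 74.0 : 100.0 : 32.3 : 3.1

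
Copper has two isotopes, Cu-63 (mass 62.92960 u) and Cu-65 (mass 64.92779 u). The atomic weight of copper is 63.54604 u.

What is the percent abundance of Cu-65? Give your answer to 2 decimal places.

30.85%

Let x be the fractional abundance of Cu-63; then Cu-65 has abundance 1 − x.
62.92960·x + 64.92779·(1 − x) = 63.54604
(62.92960 − 64.92779)·x = 63.54604 − 64.92779
x = -1.38175 / -1.99819 = 0.69150 → 69.15% Cu-63, 30.85% Cu-65.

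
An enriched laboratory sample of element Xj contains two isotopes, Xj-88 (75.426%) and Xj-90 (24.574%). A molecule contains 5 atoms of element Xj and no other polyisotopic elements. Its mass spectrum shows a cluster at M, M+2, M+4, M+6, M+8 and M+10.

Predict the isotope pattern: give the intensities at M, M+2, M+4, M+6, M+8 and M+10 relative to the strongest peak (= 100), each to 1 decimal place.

Each Xj atom is independently Xj-88 (p = 0.75426) or Xj-90 (q = 0.24574); the cluster is the binomial expansion (p + q)^5.
P(M) = 0.75426^5 = 0.244121
P(M+2) = 5 × 0.75426^4 × 0.24574^1 = 0.397677
P(M+4) = 10 × 0.75426^3 × 0.24574^2 = 0.259128
P(M+6) = 10 × 0.75426^2 × 0.24574^3 = 0.084425
P(M+8) = 5 × 0.75426^1 × 0.24574^4 = 0.013753
P(M+10) = 0.24574^5 = 0.000896
The M+2 peak is largest (0.397677); scaling to 100 gives 61.4 : 100.0 : 65.2 : 21.2 : 3.5 : 0.2.

61.4 : 100.0 : 65.2 : 21.2 : 3.5 : 0.2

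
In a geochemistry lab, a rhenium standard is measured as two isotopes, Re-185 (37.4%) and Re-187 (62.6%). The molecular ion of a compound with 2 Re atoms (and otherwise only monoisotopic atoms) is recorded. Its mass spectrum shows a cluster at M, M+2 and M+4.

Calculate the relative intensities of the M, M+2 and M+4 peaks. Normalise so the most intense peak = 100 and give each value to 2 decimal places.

Expanding (0.374 + 0.626)^2:
P(M) = 0.374^2 = 0.139876
P(M+2) = 2 × 0.374^1 × 0.626^1 = 0.468248
P(M+4) = 0.626^2 = 0.391876
The M+2 peak is largest (0.468248); scaling to 100 gives 29.87 : 100.00 : 83.69.

29.87 : 100.00 : 83.69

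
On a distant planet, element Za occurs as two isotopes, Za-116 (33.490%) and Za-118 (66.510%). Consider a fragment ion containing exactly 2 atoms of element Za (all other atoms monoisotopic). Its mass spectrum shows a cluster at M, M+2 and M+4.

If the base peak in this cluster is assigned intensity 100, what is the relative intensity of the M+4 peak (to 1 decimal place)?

(0.33490 + 0.66510)^2 gives M 0.1122, M+2 0.4455, M+4 0.4424; the largest is M+2.
P(M+2) = C(2,1) × 0.33490^1 × 0.66510^1 = 2 × 0.3349 × 0.6651 = 0.445484 (base)
P(M+4) = C(2,2) × 0.33490^0 × 0.66510^2 = 1 × 1.0000 × 0.44235801 = 0.442358
Relative intensity = 0.442358 / 0.445484 × 100 = 99.3

99.3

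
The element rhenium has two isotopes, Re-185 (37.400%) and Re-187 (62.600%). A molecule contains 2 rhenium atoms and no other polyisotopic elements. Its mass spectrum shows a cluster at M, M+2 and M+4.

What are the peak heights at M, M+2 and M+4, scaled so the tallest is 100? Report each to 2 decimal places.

The 2 Re atoms are independent, so intensities follow the terms of (0.37400 + 0.62600)^2.
P(M) = 0.37400^2 = 0.139876
P(M+2) = 2 × 0.37400^1 × 0.62600^1 = 0.468248
P(M+4) = 0.62600^2 = 0.391876
The M+2 peak is largest (0.468248); scaling to 100 gives 29.87 : 100.00 : 83.69.

29.87 : 100.00 : 83.69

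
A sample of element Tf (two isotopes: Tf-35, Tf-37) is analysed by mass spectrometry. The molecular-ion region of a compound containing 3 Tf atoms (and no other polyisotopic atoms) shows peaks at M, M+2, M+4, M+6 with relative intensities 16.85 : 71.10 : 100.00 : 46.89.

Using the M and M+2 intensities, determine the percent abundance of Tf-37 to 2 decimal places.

58.45%

Let p = fractional abundance of Tf-35. I(M+2)/I(M) = [C(3,1)·p^2·(1−p)] / p^3 = 3·(1−p)/p = 71.10/16.85 = 4.2196
(1−p)/p = 4.2196/3 = 1.4065  ⇒  p = 1/(1 + 1.4065) = 0.4155
Tf-35: 41.55%, Tf-37: 58.45%.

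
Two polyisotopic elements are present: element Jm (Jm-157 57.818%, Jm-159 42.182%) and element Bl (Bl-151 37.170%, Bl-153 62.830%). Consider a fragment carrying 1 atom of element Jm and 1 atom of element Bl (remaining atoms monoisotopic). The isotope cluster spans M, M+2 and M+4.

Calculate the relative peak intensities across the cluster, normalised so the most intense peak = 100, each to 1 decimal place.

Element Jm pattern (n=1): 0.57818 : 0.42182
Element Bl pattern (n=1): 0.3717 : 0.6283
Convolve the two distributions (both contribute in 2-u steps):
  M: 0.57818×0.3717 = 0.214910
  M+2: 0.57818×0.6283 + 0.42182×0.3717 = 0.520061
  M+4: 0.42182×0.6283 = 0.265030
Scale to base peak (0.520061) = 100: 41.3 : 100.0 : 51.0

41.3 : 100.0 : 51.0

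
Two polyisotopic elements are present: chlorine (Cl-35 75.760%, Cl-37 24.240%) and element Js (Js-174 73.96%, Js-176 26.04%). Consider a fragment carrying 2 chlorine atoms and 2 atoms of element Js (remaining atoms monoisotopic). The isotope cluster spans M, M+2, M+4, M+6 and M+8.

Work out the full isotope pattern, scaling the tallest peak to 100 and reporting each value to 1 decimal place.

74.4 : 100.0 : 50.4 : 11.3 : 0.9

Chlorine pattern (n=2): 0.57395776 : 0.36728448 : 0.05875776
Element Js pattern (n=2): 0.54700816 : 0.38518368 : 0.06780816
Convolve the two distributions (both contribute in 2-u steps):
  M: 0.57395776×0.54700816 = 0.313960
  M+2: 0.57395776×0.38518368 + 0.36728448×0.54700816 = 0.421987
  M+4: 0.57395776×0.06780816 + 0.36728448×0.38518368 + 0.05875776×0.54700816 = 0.212532
  M+6: 0.36728448×0.06780816 + 0.05875776×0.38518368 = 0.047537
  M+8: 0.05875776×0.06780816 = 0.003984
Scale to base peak (0.421987) = 100: 74.4 : 100.0 : 50.4 : 11.3 : 0.9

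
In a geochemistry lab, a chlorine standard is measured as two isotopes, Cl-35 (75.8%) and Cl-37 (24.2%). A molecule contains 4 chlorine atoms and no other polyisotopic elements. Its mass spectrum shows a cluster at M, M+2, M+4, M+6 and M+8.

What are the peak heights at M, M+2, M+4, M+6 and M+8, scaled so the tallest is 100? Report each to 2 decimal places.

78.31 : 100.00 : 47.89 : 10.19 : 0.81

Expanding (0.758 + 0.242)^4:
P(M) = 0.758^4 = 0.330124
P(M+2) = 4 × 0.758^3 × 0.242^1 = 0.421583
P(M+4) = 6 × 0.758^2 × 0.242^2 = 0.201893
P(M+6) = 4 × 0.758^1 × 0.242^3 = 0.042971
P(M+8) = 0.242^4 = 0.003430
The M+2 peak is largest (0.421583); scaling to 100 gives 78.31 : 100.00 : 47.89 : 10.19 : 0.81.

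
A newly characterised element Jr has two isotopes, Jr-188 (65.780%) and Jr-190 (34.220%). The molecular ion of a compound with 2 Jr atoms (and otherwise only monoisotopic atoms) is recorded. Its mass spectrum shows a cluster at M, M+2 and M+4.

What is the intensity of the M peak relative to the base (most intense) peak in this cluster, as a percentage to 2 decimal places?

96.11%

Binomial terms of (0.65780 + 0.34220)^2: M 0.4327, M+2 0.4502, M+4 0.1171 → M+2 is the base peak.
P(M+2) = C(2,1) × 0.65780^1 × 0.34220^1 = 2 × 0.6578 × 0.3422 = 0.450198 (base)
P(M) = C(2,0) × 0.65780^2 × 0.34220^0 = 1 × 0.43270084 × 1.0000 = 0.432701
Relative intensity = 0.432701 / 0.450198 × 100 = 96.11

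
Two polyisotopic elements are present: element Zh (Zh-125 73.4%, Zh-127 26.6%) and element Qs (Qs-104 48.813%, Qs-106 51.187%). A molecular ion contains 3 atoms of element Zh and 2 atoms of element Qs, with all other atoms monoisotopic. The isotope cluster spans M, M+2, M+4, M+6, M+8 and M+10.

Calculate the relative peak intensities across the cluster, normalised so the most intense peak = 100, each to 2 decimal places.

26.50 : 84.38 : 100.00 : 54.84 : 14.13 : 1.39

Element Zh pattern (n=3): 0.3954469 : 0.42992729 : 0.15580471 : 0.0188211
Element Qs pattern (n=2): 0.2382709 : 0.49971821 : 0.2620109
Convolve the two distributions (both contribute in 2-u steps):
  M: 0.3954469×0.2382709 = 0.094223
  M+2: 0.3954469×0.49971821 + 0.42992729×0.2382709 = 0.300051
  M+4: 0.3954469×0.2620109 + 0.42992729×0.49971821 + 0.15580471×0.2382709 = 0.355578
  M+6: 0.42992729×0.2620109 + 0.15580471×0.49971821 + 0.0188211×0.2382709 = 0.194989
  M+8: 0.15580471×0.2620109 + 0.0188211×0.49971821 = 0.050228
  M+10: 0.0188211×0.2620109 = 0.004931
Scale to base peak (0.355578) = 100: 26.50 : 84.38 : 100.00 : 54.84 : 14.13 : 1.39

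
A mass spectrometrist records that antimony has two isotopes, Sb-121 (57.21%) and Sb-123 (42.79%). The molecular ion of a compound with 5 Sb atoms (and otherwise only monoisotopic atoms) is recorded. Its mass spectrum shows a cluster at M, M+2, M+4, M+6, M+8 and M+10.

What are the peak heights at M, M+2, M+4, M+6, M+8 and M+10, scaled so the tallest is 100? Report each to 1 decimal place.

17.9 : 66.8 : 100.0 : 74.8 : 28.0 : 4.2

Each Sb atom is independently Sb-121 (p = 0.5721) or Sb-123 (q = 0.4279); the cluster is the binomial expansion (p + q)^5.
P(M) = 0.5721^5 = 0.061286
P(M+2) = 5 × 0.5721^4 × 0.4279^1 = 0.229192
P(M+4) = 10 × 0.5721^3 × 0.4279^2 = 0.342847
P(M+6) = 10 × 0.5721^2 × 0.4279^3 = 0.256431
P(M+8) = 5 × 0.5721^1 × 0.4279^4 = 0.095898
P(M+10) = 0.4279^5 = 0.014345
The M+4 peak is largest (0.342847); scaling to 100 gives 17.9 : 66.8 : 100.0 : 74.8 : 28.0 : 4.2.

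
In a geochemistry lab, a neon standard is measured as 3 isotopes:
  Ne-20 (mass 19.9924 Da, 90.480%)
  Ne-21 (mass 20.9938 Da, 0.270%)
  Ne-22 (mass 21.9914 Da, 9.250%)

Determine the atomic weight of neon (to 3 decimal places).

Weight each isotope mass by its fractional abundance: 0.90480 × 19.9924 + 0.00270 × 20.9938 + 0.09250 × 21.9914
= 18.08912 + 0.05668 + 2.03420 = 20.18000 Da

20.180 Da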